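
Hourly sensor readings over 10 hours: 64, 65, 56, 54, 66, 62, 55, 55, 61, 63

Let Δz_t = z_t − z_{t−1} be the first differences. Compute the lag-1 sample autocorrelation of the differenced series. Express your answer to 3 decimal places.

First differences Δz: 1, -9, -2, 12, -4, -7, 0, 6, 2
Mean of differences = -0.1111
Numerator Σ(Δz_t−Δz̄)(Δz_{t+1}−Δz̄) = -23.4568
Denominator Σ(Δz_t−Δz̄)² = 334.8889
r_1(Δz) = -23.4568 / 334.8889 = -0.070

-0.070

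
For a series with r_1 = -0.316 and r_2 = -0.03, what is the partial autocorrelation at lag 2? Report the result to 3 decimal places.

φ_{22} = (r_2 − r_1²) / (1 − r_1²)
r_1² = (-0.316)² = 0.099856
Numerator = -0.03 − 0.0999 = -0.1299; denominator = 1 − 0.0999 = 0.9001
φ_{22} = -0.1299 / 0.9001 = -0.144

-0.144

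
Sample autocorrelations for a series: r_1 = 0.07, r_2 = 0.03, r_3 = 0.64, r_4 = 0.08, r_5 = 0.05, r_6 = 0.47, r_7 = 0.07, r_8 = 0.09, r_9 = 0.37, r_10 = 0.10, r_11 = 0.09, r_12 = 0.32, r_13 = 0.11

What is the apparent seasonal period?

3

The largest autocorrelation is r_3 = 0.64, with weaker echoes at lags 6 (0.47), 9 (0.37) and 12 (0.32); the remaining lags stay at or below 0.11.
The dominant spike at lag 3 indicates a seasonal period of 3.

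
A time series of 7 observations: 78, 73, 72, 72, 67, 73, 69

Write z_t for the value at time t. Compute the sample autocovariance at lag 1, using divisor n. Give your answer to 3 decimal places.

-0.286

Mean z̄ = (78 + 73 + 72 + 72 + 67 + 73 + 69)/7 = 72.0000
Σ_{t=1}^{6}(z_t−z̄)(z_{t+1}−z̄) = -2.0000
γ_1 = -2.0000 / 7 = -0.286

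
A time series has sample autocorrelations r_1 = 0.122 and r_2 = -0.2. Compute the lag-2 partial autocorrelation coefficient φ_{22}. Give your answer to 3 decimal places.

φ_{22} = (r_2 − r_1²) / (1 − r_1²)
r_1² = (0.122)² = 0.014884
Numerator = -0.2 − 0.0149 = -0.2149; denominator = 1 − 0.0149 = 0.9851
φ_{22} = -0.2149 / 0.9851 = -0.218

-0.218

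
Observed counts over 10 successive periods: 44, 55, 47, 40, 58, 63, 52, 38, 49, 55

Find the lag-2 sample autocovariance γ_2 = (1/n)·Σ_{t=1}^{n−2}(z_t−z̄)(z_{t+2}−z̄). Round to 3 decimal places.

-38.782

Mean z̄ = (44 + 55 + 47 + 40 + 58 + 63 + 52 + 38 + 49 + 55)/10 = 50.1000
Σ_{t=1}^{8}(z_t−z̄)(z_{t+2}−z̄) = -387.8200
γ_2 = -387.8200 / 10 = -38.782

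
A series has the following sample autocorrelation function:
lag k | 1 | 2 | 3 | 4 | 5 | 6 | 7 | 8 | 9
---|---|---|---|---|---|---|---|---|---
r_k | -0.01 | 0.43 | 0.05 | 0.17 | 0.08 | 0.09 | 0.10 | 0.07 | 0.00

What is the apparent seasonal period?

The largest autocorrelation is r_2 = 0.43, with a weaker echo at lag 4 (0.17); the remaining lags stay at or below 0.10.
The dominant spike at lag 2 indicates a seasonal period of 2.

2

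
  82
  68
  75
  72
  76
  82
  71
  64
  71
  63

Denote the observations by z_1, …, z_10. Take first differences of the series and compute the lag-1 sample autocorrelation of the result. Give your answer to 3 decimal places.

First differences Δz: -14, 7, -3, 4, 6, -11, -7, 7, -8
Mean of differences = -2.1111
Numerator Σ(Δz_t−Δz̄)(Δz_{t+1}−Δz̄) = -199.1235
Denominator Σ(Δz_t−Δz̄)² = 548.8889
r_1(Δz) = -199.1235 / 548.8889 = -0.363

-0.363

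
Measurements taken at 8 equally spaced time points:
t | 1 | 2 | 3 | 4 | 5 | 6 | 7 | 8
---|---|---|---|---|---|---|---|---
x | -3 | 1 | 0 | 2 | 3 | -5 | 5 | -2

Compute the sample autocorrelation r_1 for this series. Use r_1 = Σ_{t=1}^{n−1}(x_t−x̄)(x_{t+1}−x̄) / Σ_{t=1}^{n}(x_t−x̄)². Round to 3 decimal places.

-0.621

Mean x̄ = (-3 + 1 + 0 + 2 + 3 − 5 + 5 − 2)/8 = 0.1250
Σ(x_t−x̄)(x_{t+1}−x̄) = (-2.7344) + (-0.1094) + (-0.2344) + (5.3906) + (-14.7344) + (-24.9844) + (-10.3594) = -47.7656
Denominator Σ(x_t−x̄)² = 76.8750
r_1 = -47.7656 / 76.8750 = -0.621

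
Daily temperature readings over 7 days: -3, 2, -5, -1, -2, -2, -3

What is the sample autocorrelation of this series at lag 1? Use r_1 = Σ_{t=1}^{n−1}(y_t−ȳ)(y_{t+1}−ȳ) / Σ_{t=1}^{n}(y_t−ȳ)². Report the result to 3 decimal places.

-0.679

Mean ȳ = (-3 + 2 − 5 − 1 − 2 − 2 − 3)/7 = -2.0000
Deviations from mean: -1.0000, 4.0000, -3.0000, 1.0000, 0.0000, 0.0000, -1.0000
Σ(y_t−ȳ)(y_{t+1}−ȳ) = (-4.0000) + (-12.0000) + (-3.0000) + (0.0000) + (0.0000) + (0.0000) = -19.0000
Denominator Σ(y_t−ȳ)² = 28.0000
r_1 = -19.0000 / 28.0000 = -0.679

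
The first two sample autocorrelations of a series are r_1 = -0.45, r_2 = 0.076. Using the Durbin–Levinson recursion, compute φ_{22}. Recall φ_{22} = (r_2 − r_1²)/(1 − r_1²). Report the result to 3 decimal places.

φ_{22} = (r_2 − r_1²) / (1 − r_1²)
r_1² = (-0.45)² = 0.2025
Numerator = 0.076 − 0.2025 = -0.1265; denominator = 1 − 0.2025 = 0.7975
φ_{22} = -0.1265 / 0.7975 = -0.159

-0.159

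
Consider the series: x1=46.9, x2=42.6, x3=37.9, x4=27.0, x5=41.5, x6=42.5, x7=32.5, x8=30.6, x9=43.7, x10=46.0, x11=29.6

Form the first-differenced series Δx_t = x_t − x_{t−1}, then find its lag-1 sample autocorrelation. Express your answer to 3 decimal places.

First differences Δx: -4.3, -4.7, -10.9, 14.5, 1.0, -10.0, -1.9, 13.1, 2.3, -16.4
Mean of differences = -1.7300
Numerator Σ(Δx_t−Δx̄)(Δx_{t+1}−Δx̄) = -92.7009
Denominator Σ(Δx_t−Δx̄)² = 890.1810
r_1(Δx) = -92.7009 / 890.1810 = -0.104

-0.104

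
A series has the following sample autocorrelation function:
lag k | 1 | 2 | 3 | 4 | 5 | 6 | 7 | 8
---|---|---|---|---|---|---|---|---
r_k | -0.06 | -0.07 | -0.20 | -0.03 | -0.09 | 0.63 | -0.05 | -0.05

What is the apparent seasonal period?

6

The largest autocorrelation is r_6 = 0.63; the remaining lags stay at or below -0.03.
The dominant spike at lag 6 indicates a seasonal period of 6.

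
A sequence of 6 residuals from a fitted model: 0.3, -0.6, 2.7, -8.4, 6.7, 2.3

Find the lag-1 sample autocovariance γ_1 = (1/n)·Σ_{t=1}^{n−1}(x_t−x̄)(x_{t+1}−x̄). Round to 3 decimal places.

-10.967

Mean x̄ = (0.3 − 0.6 + 2.7 − 8.4 + 6.7 + 2.3)/6 = 0.5000
Σ_{t=1}^{5}(x_t−x̄)(x_{t+1}−x̄) = -65.8000
γ_1 = -65.8000 / 6 = -10.967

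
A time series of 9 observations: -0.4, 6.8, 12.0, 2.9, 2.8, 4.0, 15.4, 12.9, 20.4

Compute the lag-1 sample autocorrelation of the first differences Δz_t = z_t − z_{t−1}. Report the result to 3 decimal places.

-0.217

First differences Δz: 7.2, 5.2, -9.1, -0.1, 1.2, 11.4, -2.5, 7.5
Mean of differences = 2.6000
Numerator Σ(Δz_t−Δz̄)(Δz_{t+1}−Δz̄) = -65.2800
Denominator Σ(Δz_t−Δz̄)² = 301.5200
r_1(Δz) = -65.2800 / 301.5200 = -0.217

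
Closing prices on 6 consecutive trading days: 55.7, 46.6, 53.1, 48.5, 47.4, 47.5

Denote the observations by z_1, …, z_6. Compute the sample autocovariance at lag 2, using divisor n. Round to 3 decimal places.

3.117

Mean z̄ = (55.7 + 46.6 + 53.1 + 48.5 + 47.4 + 47.5)/6 = 49.8000
Deviations: 5.9000, -3.2000, 3.3000, -1.3000, -2.4000, -2.3000
Σ_{t=1}^{4}(z_t−z̄)(z_{t+2}−z̄) = 18.7000
γ_2 = 18.7000 / 6 = 3.117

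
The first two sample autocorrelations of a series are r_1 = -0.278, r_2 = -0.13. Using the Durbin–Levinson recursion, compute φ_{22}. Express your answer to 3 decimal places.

-0.225

φ_{22} = (r_2 − r_1²) / (1 − r_1²)
r_1² = (-0.278)² = 0.077284
Numerator = -0.13 − 0.0773 = -0.2073; denominator = 1 − 0.0773 = 0.9227
φ_{22} = -0.2073 / 0.9227 = -0.225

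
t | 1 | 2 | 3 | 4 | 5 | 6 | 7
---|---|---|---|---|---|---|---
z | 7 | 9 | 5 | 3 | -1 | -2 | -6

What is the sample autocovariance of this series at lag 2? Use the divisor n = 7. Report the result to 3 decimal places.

Mean z̄ = (7 + 9 + 5 + 3 − 1 − 2 − 6)/7 = 2.1429
Σ_{t=1}^{5}(z_t−z̄)(z_{t+2}−z̄) = 32.8163
γ_2 = 32.8163 / 7 = 4.688

4.688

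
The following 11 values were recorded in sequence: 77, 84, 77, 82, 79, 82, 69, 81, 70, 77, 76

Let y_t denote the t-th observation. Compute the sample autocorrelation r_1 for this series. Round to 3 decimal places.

-0.374

Mean ȳ = (77 + 84 + 77 + 82 + 79 + 82 + 69 + 81 + 70 + 77 + 76)/11 = 77.6364
Numerator Σ_{t=1}^{10}(y_t−ȳ)(y_{t+1}−ȳ) = -85.4959
Denominator Σ(y_t−ȳ)² = 228.5455
r_1 = -85.4959 / 228.5455 = -0.374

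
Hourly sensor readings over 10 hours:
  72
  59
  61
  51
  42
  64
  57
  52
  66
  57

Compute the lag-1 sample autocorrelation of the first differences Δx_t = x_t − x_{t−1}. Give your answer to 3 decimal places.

-0.395

First differences Δx: -13, 2, -10, -9, 22, -7, -5, 14, -9
Mean of differences = -1.6667
Numerator Σ(Δx_t−Δx̄)(Δx_{t+1}−Δx̄) = -460.1111
Denominator Σ(Δx_t−Δx̄)² = 1164.0000
r_1(Δx) = -460.1111 / 1164.0000 = -0.395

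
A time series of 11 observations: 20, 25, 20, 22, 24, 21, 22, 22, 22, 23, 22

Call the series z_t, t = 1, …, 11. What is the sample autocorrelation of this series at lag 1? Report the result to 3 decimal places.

Mean z̄ = (20 + 25 + 20 + 22 + 24 + 21 + 22 + 22 + 22 + 23 + 22)/11 = 22.0909
Numerator Σ_{t=1}^{10}(z_t−z̄)(z_{t+1}−z̄) = -14.2810
Denominator Σ(z_t−z̄)² = 22.9091
r_1 = -14.2810 / 22.9091 = -0.623

-0.623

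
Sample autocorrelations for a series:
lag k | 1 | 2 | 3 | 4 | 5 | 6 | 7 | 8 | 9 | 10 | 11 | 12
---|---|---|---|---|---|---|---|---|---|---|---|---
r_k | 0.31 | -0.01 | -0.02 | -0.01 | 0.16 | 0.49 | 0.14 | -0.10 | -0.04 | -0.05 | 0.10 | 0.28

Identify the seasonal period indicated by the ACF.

6

The largest autocorrelation is r_6 = 0.49; the remaining lags stay at or below 0.31.
The dominant spike at lag 6 indicates a seasonal period of 6.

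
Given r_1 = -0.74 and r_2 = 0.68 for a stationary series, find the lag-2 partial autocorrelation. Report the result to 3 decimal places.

φ_{22} = (r_2 − r_1²) / (1 − r_1²)
r_1² = (-0.74)² = 0.5476
Numerator = 0.68 − 0.5476 = 0.1324; denominator = 1 − 0.5476 = 0.4524
φ_{22} = 0.1324 / 0.4524 = 0.293

0.293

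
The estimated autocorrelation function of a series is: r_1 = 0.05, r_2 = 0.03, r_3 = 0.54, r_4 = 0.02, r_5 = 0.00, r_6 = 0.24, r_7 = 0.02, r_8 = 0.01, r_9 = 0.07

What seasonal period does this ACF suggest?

3

The largest autocorrelation is r_3 = 0.54, with a weaker echo at lag 6 (0.24); the remaining lags stay at or below 0.07.
The dominant spike at lag 3 indicates a seasonal period of 3.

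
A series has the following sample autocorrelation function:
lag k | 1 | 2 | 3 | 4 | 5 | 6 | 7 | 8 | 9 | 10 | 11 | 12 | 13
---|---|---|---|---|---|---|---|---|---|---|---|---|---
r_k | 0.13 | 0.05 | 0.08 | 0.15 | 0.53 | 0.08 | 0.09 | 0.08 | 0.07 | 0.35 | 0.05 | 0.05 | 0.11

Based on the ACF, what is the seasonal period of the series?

The largest autocorrelation is r_5 = 0.53, with a weaker echo at lag 10 (0.35); the remaining lags stay at or below 0.15.
The dominant spike at lag 5 indicates a seasonal period of 5.

5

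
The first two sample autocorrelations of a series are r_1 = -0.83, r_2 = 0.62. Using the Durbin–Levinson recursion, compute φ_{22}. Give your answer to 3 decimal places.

-0.221

φ_{22} = (r_2 − r_1²) / (1 − r_1²)
r_1² = (-0.83)² = 0.6889
Numerator = 0.62 − 0.6889 = -0.0689; denominator = 1 − 0.6889 = 0.3111
φ_{22} = -0.0689 / 0.3111 = -0.221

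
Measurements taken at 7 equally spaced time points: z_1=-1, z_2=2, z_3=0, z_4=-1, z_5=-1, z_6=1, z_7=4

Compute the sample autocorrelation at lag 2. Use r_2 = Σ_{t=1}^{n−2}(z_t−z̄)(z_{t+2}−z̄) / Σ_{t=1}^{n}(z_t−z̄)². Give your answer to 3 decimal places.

Mean z̄ = (-1 + 2 + 0 − 1 − 1 + 1 + 4)/7 = 0.5714
Deviations from mean: -1.5714, 1.4286, -0.5714, -1.5714, -1.5714, 0.4286, 3.4286
Σ(z_t−z̄)(z_{t+2}−z̄) = (0.8980) + (-2.2449) + (0.8980) + (-0.6735) + (-5.3878) = -6.5102
Denominator Σ(z_t−z̄)² = 21.7143
r_2 = -6.5102 / 21.7143 = -0.300

-0.300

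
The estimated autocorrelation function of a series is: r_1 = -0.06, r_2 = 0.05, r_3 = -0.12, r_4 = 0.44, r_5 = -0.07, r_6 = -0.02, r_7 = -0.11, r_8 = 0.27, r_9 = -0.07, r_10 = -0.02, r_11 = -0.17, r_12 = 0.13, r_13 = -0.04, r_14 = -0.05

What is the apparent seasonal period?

The largest autocorrelation is r_4 = 0.44, with a weaker echo at lag 8 (0.27); the remaining lags stay at or below 0.13.
The dominant spike at lag 4 indicates a seasonal period of 4.

4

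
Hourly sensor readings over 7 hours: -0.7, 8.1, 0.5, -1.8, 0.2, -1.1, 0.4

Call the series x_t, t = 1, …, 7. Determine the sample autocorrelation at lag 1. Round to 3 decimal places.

Mean x̄ = (-0.7 + 8.1 + 0.5 − 1.8 + 0.2 − 1.1 + 0.4)/7 = 0.8000
Deviations from mean: -1.5000, 7.3000, -0.3000, -2.6000, -0.6000, -1.9000, -0.4000
Numerator Σ_{t=1}^{6}(x_t−x̄)(x_{t+1}−x̄) = -8.9000
Denominator Σ(x_t−x̄)² = 66.5200
r_1 = -8.9000 / 66.5200 = -0.134

-0.134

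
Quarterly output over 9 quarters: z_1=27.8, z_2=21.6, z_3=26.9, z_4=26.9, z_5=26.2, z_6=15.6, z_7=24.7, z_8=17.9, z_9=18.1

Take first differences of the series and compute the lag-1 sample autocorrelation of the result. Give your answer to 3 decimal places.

First differences Δz: -6.2, 5.3, 0.0, -0.7, -10.6, 9.1, -6.8, 0.2
Mean of differences = -1.2125
Numerator Σ(Δz_t−Δz̄)(Δz_{t+1}−Δz̄) = -191.0964
Denominator Σ(Δz_t−Δz̄)² = 296.7088
r_1(Δz) = -191.0964 / 296.7088 = -0.644

-0.644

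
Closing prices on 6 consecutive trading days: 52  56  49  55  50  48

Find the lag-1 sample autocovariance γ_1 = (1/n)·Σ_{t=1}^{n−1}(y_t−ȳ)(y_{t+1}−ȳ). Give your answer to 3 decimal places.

Mean ȳ = (52 + 56 + 49 + 55 + 50 + 48)/6 = 51.6667
Deviations: 0.3333, 4.3333, -2.6667, 3.3333, -1.6667, -3.6667
Σ_{t=1}^{5}(y_t−ȳ)(y_{t+1}−ȳ) = -18.4444
γ_1 = -18.4444 / 6 = -3.074

-3.074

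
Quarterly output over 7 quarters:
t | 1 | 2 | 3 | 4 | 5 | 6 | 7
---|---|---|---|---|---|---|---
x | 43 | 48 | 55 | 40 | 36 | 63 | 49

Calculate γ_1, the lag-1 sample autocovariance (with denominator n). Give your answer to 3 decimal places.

Mean x̄ = (43 + 48 + 55 + 40 + 36 + 63 + 49)/7 = 47.7143
Deviations: -4.7143, 0.2857, 7.2857, -7.7143, -11.7143, 15.2857, 1.2857
Σ_{t=1}^{6}(x_t−x̄)(x_{t+1}−x̄) = -124.5102
γ_1 = -124.5102 / 7 = -17.787

-17.787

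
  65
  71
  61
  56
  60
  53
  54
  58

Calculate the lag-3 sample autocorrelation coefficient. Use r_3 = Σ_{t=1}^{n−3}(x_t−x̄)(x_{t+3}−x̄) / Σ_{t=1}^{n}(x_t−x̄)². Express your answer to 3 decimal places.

Mean x̄ = (65 + 71 + 61 + 56 + 60 + 53 + 54 + 58)/8 = 59.7500
Numerator Σ_{t=1}^{5}(x_t−x̄)(x_{t+3}−x̄) = -4.1875
Denominator Σ(x_t−x̄)² = 251.5000
r_3 = -4.1875 / 251.5000 = -0.017

-0.017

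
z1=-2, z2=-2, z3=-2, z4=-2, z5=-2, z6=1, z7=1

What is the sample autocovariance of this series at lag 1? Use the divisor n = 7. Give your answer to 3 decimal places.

Mean z̄ = (-2 − 2 − 2 − 2 − 2 + 1 + 1)/7 = -1.1429
Σ_{t=1}^{6}(z_t−z̄)(z_{t+1}−z̄) = 5.6939
γ_1 = 5.6939 / 7 = 0.813

0.813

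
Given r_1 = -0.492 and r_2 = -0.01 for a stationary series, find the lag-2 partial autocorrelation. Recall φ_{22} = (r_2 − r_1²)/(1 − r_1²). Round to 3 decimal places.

-0.333

φ_{22} = (r_2 − r_1²) / (1 − r_1²)
r_1² = (-0.492)² = 0.242064
Numerator = -0.01 − 0.2421 = -0.2521; denominator = 1 − 0.2421 = 0.7579
φ_{22} = -0.2521 / 0.7579 = -0.333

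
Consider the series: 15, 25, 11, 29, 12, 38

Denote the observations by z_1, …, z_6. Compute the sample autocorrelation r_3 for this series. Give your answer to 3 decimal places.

-0.438

Mean z̄ = (15 + 25 + 11 + 29 + 12 + 38)/6 = 21.6667
Deviations from mean: -6.6667, 3.3333, -10.6667, 7.3333, -9.6667, 16.3333
Numerator Σ_{t=1}^{3}(z_t−z̄)(z_{t+3}−z̄) = -255.3333
Denominator Σ(z_t−z̄)² = 583.3333
r_3 = -255.3333 / 583.3333 = -0.438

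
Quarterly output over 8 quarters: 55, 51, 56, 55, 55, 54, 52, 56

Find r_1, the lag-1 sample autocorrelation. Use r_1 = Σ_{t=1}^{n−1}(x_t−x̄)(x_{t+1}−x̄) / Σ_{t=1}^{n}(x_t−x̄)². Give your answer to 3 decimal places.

-0.418

Mean x̄ = (55 + 51 + 56 + 55 + 55 + 54 + 52 + 56)/8 = 54.2500
Deviations from mean: 0.7500, -3.2500, 1.7500, 0.7500, 0.7500, -0.2500, -2.2500, 1.7500
Σ(x_t−x̄)(x_{t+1}−x̄) = (-2.4375) + (-5.6875) + (1.3125) + (0.5625) + (-0.1875) + (0.5625) + (-3.9375) = -9.8125
Denominator Σ(x_t−x̄)² = 23.5000
r_1 = -9.8125 / 23.5000 = -0.418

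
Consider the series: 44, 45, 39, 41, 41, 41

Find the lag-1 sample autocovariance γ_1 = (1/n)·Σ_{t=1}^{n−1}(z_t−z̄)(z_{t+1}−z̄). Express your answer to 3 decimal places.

0.273

Mean z̄ = (44 + 45 + 39 + 41 + 41 + 41)/6 = 41.8333
Σ_{t=1}^{5}(z_t−z̄)(z_{t+1}−z̄) = 1.6389
γ_1 = 1.6389 / 6 = 0.273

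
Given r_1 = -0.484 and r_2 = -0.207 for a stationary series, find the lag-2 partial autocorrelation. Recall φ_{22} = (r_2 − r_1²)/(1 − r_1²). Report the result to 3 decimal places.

-0.576

φ_{22} = (r_2 − r_1²) / (1 − r_1²)
r_1² = (-0.484)² = 0.234256
Numerator = -0.207 − 0.2343 = -0.4413; denominator = 1 − 0.2343 = 0.7657
φ_{22} = -0.4413 / 0.7657 = -0.576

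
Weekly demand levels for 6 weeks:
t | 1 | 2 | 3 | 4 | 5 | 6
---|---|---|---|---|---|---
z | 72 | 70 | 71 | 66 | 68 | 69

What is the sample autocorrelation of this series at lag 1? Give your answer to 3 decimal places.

0.095

Mean z̄ = (72 + 70 + 71 + 66 + 68 + 69)/6 = 69.3333
Σ(z_t−z̄)(z_{t+1}−z̄) = (1.7778) + (1.1111) + (-5.5556) + (4.4444) + (0.4444) = 2.2222
Denominator Σ(z_t−z̄)² = 23.3333
r_1 = 2.2222 / 23.3333 = 0.095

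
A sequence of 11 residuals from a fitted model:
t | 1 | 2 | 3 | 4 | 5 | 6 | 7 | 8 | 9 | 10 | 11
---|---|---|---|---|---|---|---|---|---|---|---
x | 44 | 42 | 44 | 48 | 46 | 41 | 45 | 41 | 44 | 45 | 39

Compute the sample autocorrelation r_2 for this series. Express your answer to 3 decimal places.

Mean x̄ = (44 + 42 + 44 + 48 + 46 + 41 + 45 + 41 + 44 + 45 + 39)/11 = 43.5455
Numerator Σ_{t=1}^{9}(x_t−x̄)(x_{t+2}−x̄) = -11.9587
Denominator Σ(x_t−x̄)² = 66.7273
r_2 = -11.9587 / 66.7273 = -0.179

-0.179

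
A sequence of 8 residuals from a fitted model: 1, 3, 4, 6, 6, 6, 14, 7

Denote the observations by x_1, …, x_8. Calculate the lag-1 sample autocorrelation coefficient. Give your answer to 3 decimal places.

0.285

Mean x̄ = (1 + 3 + 4 + 6 + 6 + 6 + 14 + 7)/8 = 5.8750
Numerator Σ_{t=1}^{7}(x_t−x̄)(x_{t+1}−x̄) = 29.3594
Denominator Σ(x_t−x̄)² = 102.8750
r_1 = 29.3594 / 102.8750 = 0.285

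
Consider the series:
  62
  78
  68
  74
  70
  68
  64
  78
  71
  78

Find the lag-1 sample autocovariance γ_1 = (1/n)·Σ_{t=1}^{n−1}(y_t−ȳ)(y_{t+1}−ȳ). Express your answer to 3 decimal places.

Mean ȳ = (62 + 78 + 68 + 74 + 70 + 68 + 64 + 78 + 71 + 78)/10 = 71.1000
Σ_{t=1}^{9}(y_t−ȳ)(y_{t+1}−ȳ) = -121.3100
γ_1 = -121.3100 / 10 = -12.131

-12.131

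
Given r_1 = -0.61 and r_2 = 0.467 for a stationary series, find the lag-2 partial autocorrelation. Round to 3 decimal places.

φ_{22} = (r_2 − r_1²) / (1 − r_1²)
r_1² = (-0.61)² = 0.3721
Numerator = 0.467 − 0.3721 = 0.0949; denominator = 1 − 0.3721 = 0.6279
φ_{22} = 0.0949 / 0.6279 = 0.151

0.151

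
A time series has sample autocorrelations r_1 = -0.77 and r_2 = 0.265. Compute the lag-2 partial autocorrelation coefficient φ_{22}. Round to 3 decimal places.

-0.805

φ_{22} = (r_2 − r_1²) / (1 − r_1²)
r_1² = (-0.77)² = 0.5929
Numerator = 0.265 − 0.5929 = -0.3279; denominator = 1 − 0.5929 = 0.4071
φ_{22} = -0.3279 / 0.4071 = -0.805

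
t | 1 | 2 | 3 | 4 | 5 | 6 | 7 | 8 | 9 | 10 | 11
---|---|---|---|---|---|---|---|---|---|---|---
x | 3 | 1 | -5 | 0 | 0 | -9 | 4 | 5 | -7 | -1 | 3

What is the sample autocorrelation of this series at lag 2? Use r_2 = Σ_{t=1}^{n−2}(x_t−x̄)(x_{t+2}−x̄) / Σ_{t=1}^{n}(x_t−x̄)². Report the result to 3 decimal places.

-0.569

Mean x̄ = (3 + 1 − 5 + 0 + 0 − 9 + 4 + 5 − 7 − 1 + 3)/11 = -0.5455
Numerator Σ_{t=1}^{9}(x_t−x̄)(x_{t+2}−x̄) = -121.1405
Denominator Σ(x_t−x̄)² = 212.7273
r_2 = -121.1405 / 212.7273 = -0.569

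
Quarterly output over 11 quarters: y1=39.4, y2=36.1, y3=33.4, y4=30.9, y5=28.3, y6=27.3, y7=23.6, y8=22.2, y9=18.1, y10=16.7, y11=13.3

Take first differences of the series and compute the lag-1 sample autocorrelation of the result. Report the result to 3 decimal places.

-0.753

First differences Δy: -3.3, -2.7, -2.5, -2.6, -1.0, -3.7, -1.4, -4.1, -1.4, -3.4
Mean of differences = -2.6100
Numerator Σ(Δy_t−Δȳ)(Δy_{t+1}−Δȳ) = -7.5661
Denominator Σ(Δy_t−Δȳ)² = 10.0490
r_1(Δy) = -7.5661 / 10.0490 = -0.753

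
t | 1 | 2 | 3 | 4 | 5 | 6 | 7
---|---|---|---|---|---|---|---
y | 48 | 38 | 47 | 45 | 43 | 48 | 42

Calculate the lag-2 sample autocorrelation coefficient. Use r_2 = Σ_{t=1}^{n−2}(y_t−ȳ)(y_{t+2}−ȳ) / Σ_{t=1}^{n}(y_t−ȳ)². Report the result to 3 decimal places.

Mean ȳ = (48 + 38 + 47 + 45 + 43 + 48 + 42)/7 = 44.4286
Deviations from mean: 3.5714, -6.4286, 2.5714, 0.5714, -1.4286, 3.5714, -2.4286
Σ(y_t−ȳ)(y_{t+2}−ȳ) = (9.1837) + (-3.6735) + (-3.6735) + (2.0408) + (3.4694) = 7.3469
Denominator Σ(y_t−ȳ)² = 81.7143
r_2 = 7.3469 / 81.7143 = 0.090

0.090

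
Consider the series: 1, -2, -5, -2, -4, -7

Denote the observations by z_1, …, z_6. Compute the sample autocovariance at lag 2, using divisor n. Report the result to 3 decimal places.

-1.537

Mean z̄ = (1 − 2 − 5 − 2 − 4 − 7)/6 = -3.1667
Deviations: 4.1667, 1.1667, -1.8333, 1.1667, -0.8333, -3.8333
Σ_{t=1}^{4}(z_t−z̄)(z_{t+2}−z̄) = -9.2222
γ_2 = -9.2222 / 6 = -1.537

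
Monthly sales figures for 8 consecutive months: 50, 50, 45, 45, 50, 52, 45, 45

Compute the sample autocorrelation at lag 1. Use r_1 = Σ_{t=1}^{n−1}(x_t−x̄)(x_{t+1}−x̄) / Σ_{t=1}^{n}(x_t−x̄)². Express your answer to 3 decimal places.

0.090

Mean x̄ = (50 + 50 + 45 + 45 + 50 + 52 + 45 + 45)/8 = 47.7500
Deviations from mean: 2.2500, 2.2500, -2.7500, -2.7500, 2.2500, 4.2500, -2.7500, -2.7500
Σ(x_t−x̄)(x_{t+1}−x̄) = (5.0625) + (-6.1875) + (7.5625) + (-6.1875) + (9.5625) + (-11.6875) + (7.5625) = 5.6875
Denominator Σ(x_t−x̄)² = 63.5000
r_1 = 5.6875 / 63.5000 = 0.090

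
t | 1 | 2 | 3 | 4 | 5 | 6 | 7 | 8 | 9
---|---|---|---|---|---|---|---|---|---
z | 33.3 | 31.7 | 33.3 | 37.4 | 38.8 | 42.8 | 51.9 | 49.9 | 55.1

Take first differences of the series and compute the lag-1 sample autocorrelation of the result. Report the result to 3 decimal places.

First differences Δz: -1.6, 1.6, 4.1, 1.4, 4.0, 9.1, -2.0, 5.2
Mean of differences = 2.7250
Numerator Σ(Δz_t−Δz̄)(Δz_{t+1}−Δz̄) = -33.8806
Denominator Σ(Δz_t−Δz̄)² = 94.3350
r_1(Δz) = -33.8806 / 94.3350 = -0.359

-0.359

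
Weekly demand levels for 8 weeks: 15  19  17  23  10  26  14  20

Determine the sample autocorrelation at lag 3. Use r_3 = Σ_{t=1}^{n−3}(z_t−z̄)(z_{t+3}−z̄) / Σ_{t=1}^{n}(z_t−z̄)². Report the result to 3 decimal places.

-0.364

Mean z̄ = (15 + 19 + 17 + 23 + 10 + 26 + 14 + 20)/8 = 18.0000
Numerator Σ_{t=1}^{5}(z_t−z̄)(z_{t+3}−z̄) = -67.0000
Denominator Σ(z_t−z̄)² = 184.0000
r_3 = -67.0000 / 184.0000 = -0.364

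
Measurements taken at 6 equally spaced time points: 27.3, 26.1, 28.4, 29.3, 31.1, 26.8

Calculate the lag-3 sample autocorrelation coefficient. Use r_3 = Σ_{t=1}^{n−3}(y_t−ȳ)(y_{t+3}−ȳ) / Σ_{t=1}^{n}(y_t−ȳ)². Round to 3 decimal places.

-0.437

Mean ȳ = (27.3 + 26.1 + 28.4 + 29.3 + 31.1 + 26.8)/6 = 28.1667
Numerator Σ_{t=1}^{3}(y_t−ȳ)(y_{t+3}−ȳ) = -7.3633
Denominator Σ(y_t−ȳ)² = 16.8333
r_3 = -7.3633 / 16.8333 = -0.437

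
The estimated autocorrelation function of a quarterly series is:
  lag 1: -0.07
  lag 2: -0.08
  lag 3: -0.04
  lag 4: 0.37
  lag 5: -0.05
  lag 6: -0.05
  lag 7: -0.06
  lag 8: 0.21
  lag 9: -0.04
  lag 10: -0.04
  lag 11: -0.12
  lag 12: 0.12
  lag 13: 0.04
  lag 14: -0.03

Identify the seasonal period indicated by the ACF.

The largest autocorrelation is r_4 = 0.37, with a weaker echo at lag 8 (0.21); the remaining lags stay at or below 0.12.
The dominant spike at lag 4 indicates a seasonal period of 4.

4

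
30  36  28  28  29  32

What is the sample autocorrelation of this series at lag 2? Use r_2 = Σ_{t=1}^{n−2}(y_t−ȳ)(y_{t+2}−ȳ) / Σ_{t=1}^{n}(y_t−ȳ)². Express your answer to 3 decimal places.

-0.263

Mean ȳ = (30 + 36 + 28 + 28 + 29 + 32)/6 = 30.5000
Deviations from mean: -0.5000, 5.5000, -2.5000, -2.5000, -1.5000, 1.5000
Numerator Σ_{t=1}^{4}(y_t−ȳ)(y_{t+2}−ȳ) = -12.5000
Denominator Σ(y_t−ȳ)² = 47.5000
r_2 = -12.5000 / 47.5000 = -0.263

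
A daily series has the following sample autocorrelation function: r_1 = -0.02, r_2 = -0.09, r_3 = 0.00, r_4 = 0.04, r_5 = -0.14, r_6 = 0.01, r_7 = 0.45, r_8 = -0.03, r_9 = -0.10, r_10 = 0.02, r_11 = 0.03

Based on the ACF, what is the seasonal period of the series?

The largest autocorrelation is r_7 = 0.45; the remaining lags stay at or below 0.04.
The dominant spike at lag 7 indicates a seasonal period of 7.

7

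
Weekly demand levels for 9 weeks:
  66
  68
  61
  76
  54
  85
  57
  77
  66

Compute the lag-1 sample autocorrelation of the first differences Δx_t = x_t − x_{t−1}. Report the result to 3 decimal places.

-0.918

First differences Δx: 2, -7, 15, -22, 31, -28, 20, -11
Mean of differences = 0.0000
Numerator Σ(Δx_t−Δx̄)(Δx_{t+1}−Δx̄) = -2779.0000
Denominator Σ(Δx_t−Δx̄)² = 3028.0000
r_1(Δx) = -2779.0000 / 3028.0000 = -0.918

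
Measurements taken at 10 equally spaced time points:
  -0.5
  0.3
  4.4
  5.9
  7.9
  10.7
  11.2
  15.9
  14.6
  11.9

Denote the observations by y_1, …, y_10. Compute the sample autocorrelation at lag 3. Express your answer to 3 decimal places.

Mean ȳ = (-0.5 + 0.3 + 4.4 + 5.9 + 7.9 + 10.7 + 11.2 + 15.9 + 14.6 + 11.9)/10 = 8.2300
Σ(y_t−ȳ)(y_{t+3}−ȳ) = (20.3409) + (2.6169) + (-9.4601) + (-6.9201) + (-2.5311) + (15.7339) + (10.8999) = 30.6803
Denominator Σ(y_t−ȳ)² = 287.1010
r_3 = 30.6803 / 287.1010 = 0.107

0.107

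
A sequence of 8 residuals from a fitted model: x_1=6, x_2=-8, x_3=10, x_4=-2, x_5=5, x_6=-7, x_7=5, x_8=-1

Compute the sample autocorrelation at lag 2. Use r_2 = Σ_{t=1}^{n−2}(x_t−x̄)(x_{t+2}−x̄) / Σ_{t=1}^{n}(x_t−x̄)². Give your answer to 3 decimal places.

Mean x̄ = (6 − 8 + 10 − 2 + 5 − 7 + 5 − 1)/8 = 1.0000
Σ(x_t−x̄)(x_{t+2}−x̄) = (45.0000) + (27.0000) + (36.0000) + (24.0000) + (16.0000) + (16.0000) = 164.0000
Denominator Σ(x_t−x̄)² = 296.0000
r_2 = 164.0000 / 296.0000 = 0.554

0.554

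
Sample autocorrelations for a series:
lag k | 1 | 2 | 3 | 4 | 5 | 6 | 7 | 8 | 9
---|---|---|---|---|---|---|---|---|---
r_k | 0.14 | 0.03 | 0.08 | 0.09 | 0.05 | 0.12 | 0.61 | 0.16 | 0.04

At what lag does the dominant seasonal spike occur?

The largest autocorrelation is r_7 = 0.61; the remaining lags stay at or below 0.16.
The dominant spike at lag 7 indicates a seasonal period of 7.

7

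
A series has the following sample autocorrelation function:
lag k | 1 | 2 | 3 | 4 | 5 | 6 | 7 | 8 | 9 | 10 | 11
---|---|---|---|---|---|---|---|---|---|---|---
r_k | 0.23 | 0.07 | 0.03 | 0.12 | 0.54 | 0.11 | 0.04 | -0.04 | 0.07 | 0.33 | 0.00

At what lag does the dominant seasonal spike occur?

The largest autocorrelation is r_5 = 0.54, with a weaker echo at lag 10 (0.33); the remaining lags stay at or below 0.23. The elevated value at lag 1 (0.23), dropping to 0.07 at lag 2, reflects decaying short-term dependence rather than seasonality.
The dominant spike at lag 5 indicates a seasonal period of 5.

5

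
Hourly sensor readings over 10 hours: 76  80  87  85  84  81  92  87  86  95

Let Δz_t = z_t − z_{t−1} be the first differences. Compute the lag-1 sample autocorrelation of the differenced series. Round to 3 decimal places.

First differences Δz: 4, 7, -2, -1, -3, 11, -5, -1, 9
Mean of differences = 2.1111
Numerator Σ(Δz_t−Δz̄)(Δz_{t+1}−Δz̄) = -90.1235
Denominator Σ(Δz_t−Δz̄)² = 266.8889
r_1(Δz) = -90.1235 / 266.8889 = -0.338

-0.338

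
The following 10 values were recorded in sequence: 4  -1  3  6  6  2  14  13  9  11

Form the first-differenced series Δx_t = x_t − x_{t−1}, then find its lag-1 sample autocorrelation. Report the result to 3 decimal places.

-0.356

First differences Δx: -5, 4, 3, 0, -4, 12, -1, -4, 2
Mean of differences = 0.7778
Numerator Σ(Δx_t−Δx̄)(Δx_{t+1}−Δx̄) = -80.3827
Denominator Σ(Δx_t−Δx̄)² = 225.5556
r_1(Δx) = -80.3827 / 225.5556 = -0.356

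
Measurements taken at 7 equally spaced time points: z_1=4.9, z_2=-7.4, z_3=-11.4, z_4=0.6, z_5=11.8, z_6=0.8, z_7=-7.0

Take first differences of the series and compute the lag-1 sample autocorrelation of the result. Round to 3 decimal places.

First differences Δz: -12.3, -4.0, 12.0, 11.2, -11.0, -7.8
Mean of differences = -1.9833
Numerator Σ(Δz_t−Δz̄)(Δz_{t+1}−Δz̄) = 110.5297
Denominator Σ(Δz_t−Δz̄)² = 594.9683
r_1(Δz) = 110.5297 / 594.9683 = 0.186

0.186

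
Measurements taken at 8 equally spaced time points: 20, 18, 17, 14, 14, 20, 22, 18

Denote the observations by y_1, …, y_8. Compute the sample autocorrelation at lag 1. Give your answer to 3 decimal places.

0.345

Mean ȳ = (20 + 18 + 17 + 14 + 14 + 20 + 22 + 18)/8 = 17.8750
Deviations from mean: 2.1250, 0.1250, -0.8750, -3.8750, -3.8750, 2.1250, 4.1250, 0.1250
Σ(y_t−ȳ)(y_{t+1}−ȳ) = (0.2656) + (-0.1094) + (3.3906) + (15.0156) + (-8.2344) + (8.7656) + (0.5156) = 19.6094
Denominator Σ(y_t−ȳ)² = 56.8750
r_1 = 19.6094 / 56.8750 = 0.345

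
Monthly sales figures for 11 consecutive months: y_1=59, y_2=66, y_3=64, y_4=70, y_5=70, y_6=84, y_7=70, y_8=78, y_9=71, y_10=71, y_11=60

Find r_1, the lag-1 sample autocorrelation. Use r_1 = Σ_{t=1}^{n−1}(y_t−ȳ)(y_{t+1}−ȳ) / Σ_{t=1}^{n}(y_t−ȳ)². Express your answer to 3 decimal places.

0.142

Mean ȳ = (59 + 66 + 64 + 70 + 70 + 84 + 70 + 78 + 71 + 71 + 60)/11 = 69.3636
Numerator Σ_{t=1}^{10}(y_t−ȳ)(y_{t+1}−ȳ) = 75.5041
Denominator Σ(y_t−ȳ)² = 530.5455
r_1 = 75.5041 / 530.5455 = 0.142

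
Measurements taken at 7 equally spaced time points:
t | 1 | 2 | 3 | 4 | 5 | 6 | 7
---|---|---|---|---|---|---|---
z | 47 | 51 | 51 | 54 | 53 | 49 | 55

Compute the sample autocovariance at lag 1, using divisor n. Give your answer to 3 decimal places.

Mean z̄ = (47 + 51 + 51 + 54 + 53 + 49 + 55)/7 = 51.4286
Deviations: -4.4286, -0.4286, -0.4286, 2.5714, 1.5714, -2.4286, 3.5714
Σ_{t=1}^{6}(z_t−z̄)(z_{t+1}−z̄) = -7.4694
γ_1 = -7.4694 / 7 = -1.067

-1.067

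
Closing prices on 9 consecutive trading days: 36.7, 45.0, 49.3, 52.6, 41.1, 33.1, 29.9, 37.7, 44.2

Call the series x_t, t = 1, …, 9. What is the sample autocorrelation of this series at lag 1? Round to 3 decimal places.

Mean x̄ = (36.7 + 45.0 + 49.3 + 52.6 + 41.1 + 33.1 + 29.9 + 37.7 + 44.2)/9 = 41.0667
Numerator Σ_{t=1}^{8}(x_t−x̄)(x_{t+1}−x̄) = 226.2922
Denominator Σ(x_t−x̄)² = 444.6600
r_1 = 226.2922 / 444.6600 = 0.509

0.509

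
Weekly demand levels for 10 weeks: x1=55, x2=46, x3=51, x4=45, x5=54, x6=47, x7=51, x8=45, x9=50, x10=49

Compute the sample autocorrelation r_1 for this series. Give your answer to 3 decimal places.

Mean x̄ = (55 + 46 + 51 + 45 + 54 + 47 + 51 + 45 + 50 + 49)/10 = 49.3000
Numerator Σ_{t=1}^{9}(x_t−x̄)(x_{t+1}−x̄) = -77.1900
Denominator Σ(x_t−x̄)² = 114.1000
r_1 = -77.1900 / 114.1000 = -0.677

-0.677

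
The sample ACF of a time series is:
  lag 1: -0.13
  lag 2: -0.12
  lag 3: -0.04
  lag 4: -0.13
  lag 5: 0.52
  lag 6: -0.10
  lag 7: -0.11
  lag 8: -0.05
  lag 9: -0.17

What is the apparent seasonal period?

5

The largest autocorrelation is r_5 = 0.52; the remaining lags stay at or below -0.04.
The dominant spike at lag 5 indicates a seasonal period of 5.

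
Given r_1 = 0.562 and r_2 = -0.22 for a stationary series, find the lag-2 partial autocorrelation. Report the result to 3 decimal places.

-0.783

φ_{22} = (r_2 − r_1²) / (1 − r_1²)
r_1² = (0.562)² = 0.315844
Numerator = -0.22 − 0.3158 = -0.5358; denominator = 1 − 0.3158 = 0.6842
φ_{22} = -0.5358 / 0.6842 = -0.783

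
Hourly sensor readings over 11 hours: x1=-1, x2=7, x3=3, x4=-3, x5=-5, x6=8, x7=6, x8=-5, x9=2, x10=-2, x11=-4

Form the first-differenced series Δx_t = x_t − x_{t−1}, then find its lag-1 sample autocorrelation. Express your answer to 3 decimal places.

First differences Δx: 8, -4, -6, -2, 13, -2, -11, 7, -4, -2
Mean of differences = -0.3000
Numerator Σ(Δx_t−Δx̄)(Δx_{t+1}−Δx̄) = -125.7900
Denominator Σ(Δx_t−Δx̄)² = 482.1000
r_1(Δx) = -125.7900 / 482.1000 = -0.261

-0.261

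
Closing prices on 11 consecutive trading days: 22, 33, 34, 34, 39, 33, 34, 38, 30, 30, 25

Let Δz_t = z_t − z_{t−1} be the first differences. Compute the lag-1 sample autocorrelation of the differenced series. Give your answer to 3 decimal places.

First differences Δz: 11, 1, 0, 5, -6, 1, 4, -8, 0, -5
Mean of differences = 0.3000
Numerator Σ(Δz_t−Δz̄)(Δz_{t+1}−Δz̄) = -52.1900
Denominator Σ(Δz_t−Δz̄)² = 288.1000
r_1(Δz) = -52.1900 / 288.1000 = -0.181

-0.181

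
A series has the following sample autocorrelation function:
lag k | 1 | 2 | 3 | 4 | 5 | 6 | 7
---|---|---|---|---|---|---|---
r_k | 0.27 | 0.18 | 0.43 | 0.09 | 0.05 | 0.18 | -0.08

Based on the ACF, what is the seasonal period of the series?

The largest autocorrelation is r_3 = 0.43; the remaining lags stay at or below 0.27. The elevated value at lag 1 (0.27), dropping to 0.18 at lag 2, reflects decaying short-term dependence rather than seasonality.
The dominant spike at lag 3 indicates a seasonal period of 3.

3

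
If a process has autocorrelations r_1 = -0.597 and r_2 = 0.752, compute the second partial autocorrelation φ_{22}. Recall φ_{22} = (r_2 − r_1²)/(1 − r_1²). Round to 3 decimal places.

0.615

φ_{22} = (r_2 − r_1²) / (1 − r_1²)
r_1² = (-0.597)² = 0.356409
Numerator = 0.752 − 0.3564 = 0.3956; denominator = 1 − 0.3564 = 0.6436
φ_{22} = 0.3956 / 0.6436 = 0.615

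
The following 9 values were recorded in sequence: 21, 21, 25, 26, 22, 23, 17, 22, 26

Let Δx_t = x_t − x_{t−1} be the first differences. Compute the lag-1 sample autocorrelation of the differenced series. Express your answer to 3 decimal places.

First differences Δx: 0, 4, 1, -4, 1, -6, 5, 4
Mean of differences = 0.6250
Numerator Σ(Δx_t−Δx̄)(Δx_{t+1}−Δx̄) = -21.0156
Denominator Σ(Δx_t−Δx̄)² = 107.8750
r_1(Δx) = -21.0156 / 107.8750 = -0.195

-0.195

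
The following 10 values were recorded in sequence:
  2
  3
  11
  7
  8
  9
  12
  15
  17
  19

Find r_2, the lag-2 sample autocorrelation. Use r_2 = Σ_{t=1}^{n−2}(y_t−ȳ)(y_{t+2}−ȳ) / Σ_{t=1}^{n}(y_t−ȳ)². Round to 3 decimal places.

0.221

Mean ȳ = (2 + 3 + 11 + 7 + 8 + 9 + 12 + 15 + 17 + 19)/10 = 10.3000
Numerator Σ_{t=1}^{8}(y_t−ȳ)(y_{t+2}−ȳ) = 63.2200
Denominator Σ(y_t−ȳ)² = 286.1000
r_2 = 63.2200 / 286.1000 = 0.221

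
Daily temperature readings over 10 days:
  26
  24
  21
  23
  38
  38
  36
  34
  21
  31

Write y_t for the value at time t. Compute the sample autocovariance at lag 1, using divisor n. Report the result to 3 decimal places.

17.136

Mean ȳ = (26 + 24 + 21 + 23 + 38 + 38 + 36 + 34 + 21 + 31)/10 = 29.2000
Σ_{t=1}^{9}(y_t−ȳ)(y_{t+1}−ȳ) = 171.3600
γ_1 = 171.3600 / 10 = 17.136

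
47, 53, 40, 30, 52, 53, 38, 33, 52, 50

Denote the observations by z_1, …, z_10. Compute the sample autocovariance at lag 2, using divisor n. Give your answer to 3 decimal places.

-54.388

Mean z̄ = (47 + 53 + 40 + 30 + 52 + 53 + 38 + 33 + 52 + 50)/10 = 44.8000
Σ_{t=1}^{8}(z_t−z̄)(z_{t+2}−z̄) = -543.8800
γ_2 = -543.8800 / 10 = -54.388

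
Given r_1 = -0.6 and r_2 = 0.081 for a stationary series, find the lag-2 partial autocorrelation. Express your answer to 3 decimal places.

φ_{22} = (r_2 − r_1²) / (1 − r_1²)
r_1² = (-0.6)² = 0.36
Numerator = 0.081 − 0.3600 = -0.2790; denominator = 1 − 0.3600 = 0.6400
φ_{22} = -0.2790 / 0.6400 = -0.436

-0.436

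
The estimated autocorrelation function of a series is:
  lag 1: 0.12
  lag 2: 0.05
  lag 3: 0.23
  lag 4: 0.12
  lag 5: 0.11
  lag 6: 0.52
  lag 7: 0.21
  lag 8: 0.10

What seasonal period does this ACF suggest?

The largest autocorrelation is r_6 = 0.52; the remaining lags stay at or below 0.23.
The dominant spike at lag 6 indicates a seasonal period of 6.

6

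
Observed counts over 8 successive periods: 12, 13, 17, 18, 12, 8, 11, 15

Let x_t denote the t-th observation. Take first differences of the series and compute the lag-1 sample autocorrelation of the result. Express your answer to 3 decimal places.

0.285

First differences Δx: 1, 4, 1, -6, -4, 3, 4
Mean of differences = 0.4286
Numerator Σ(Δx_t−Δx̄)(Δx_{t+1}−Δx̄) = 26.6735
Denominator Σ(Δx_t−Δx̄)² = 93.7143
r_1(Δx) = 26.6735 / 93.7143 = 0.285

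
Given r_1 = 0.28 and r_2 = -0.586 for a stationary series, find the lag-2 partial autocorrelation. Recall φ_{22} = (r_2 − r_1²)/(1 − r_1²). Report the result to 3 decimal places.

φ_{22} = (r_2 − r_1²) / (1 − r_1²)
r_1² = (0.28)² = 0.0784
Numerator = -0.586 − 0.0784 = -0.6644; denominator = 1 − 0.0784 = 0.9216
φ_{22} = -0.6644 / 0.9216 = -0.721

-0.721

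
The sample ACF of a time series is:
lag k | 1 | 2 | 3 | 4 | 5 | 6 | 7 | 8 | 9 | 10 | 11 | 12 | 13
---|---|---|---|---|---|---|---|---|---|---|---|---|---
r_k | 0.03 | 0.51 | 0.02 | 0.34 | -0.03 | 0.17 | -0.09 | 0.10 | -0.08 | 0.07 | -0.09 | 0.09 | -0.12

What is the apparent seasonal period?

The largest autocorrelation is r_2 = 0.51, with weaker echoes at lags 4 (0.34) and 6 (0.17); the remaining lags stay at or below 0.10.
The dominant spike at lag 2 indicates a seasonal period of 2.

2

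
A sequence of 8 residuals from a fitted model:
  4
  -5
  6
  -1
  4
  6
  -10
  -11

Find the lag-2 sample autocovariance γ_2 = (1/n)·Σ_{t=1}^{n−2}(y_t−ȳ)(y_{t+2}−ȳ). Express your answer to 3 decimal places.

Mean ȳ = (4 − 5 + 6 − 1 + 4 + 6 − 10 − 11)/8 = -0.8750
Deviations: 4.8750, -4.1250, 6.8750, -0.1250, 4.8750, 6.8750, -9.1250, -10.1250
Σ_{t=1}^{6}(y_t−ȳ)(y_{t+2}−ȳ) = -47.4063
γ_2 = -47.4063 / 8 = -5.926

-5.926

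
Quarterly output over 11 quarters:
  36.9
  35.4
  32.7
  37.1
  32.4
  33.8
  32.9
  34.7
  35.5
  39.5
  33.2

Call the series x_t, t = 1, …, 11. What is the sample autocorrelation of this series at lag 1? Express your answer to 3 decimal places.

Mean x̄ = (36.9 + 35.4 + 32.7 + 37.1 + 32.4 + 33.8 + 32.9 + 34.7 + 35.5 + 39.5 + 33.2)/11 = 34.9182
Numerator Σ_{t=1}^{10}(x_t−x̄)(x_{t+1}−x̄) = -10.2685
Denominator Σ(x_t−x̄)² = 49.8364
r_1 = -10.2685 / 49.8364 = -0.206

-0.206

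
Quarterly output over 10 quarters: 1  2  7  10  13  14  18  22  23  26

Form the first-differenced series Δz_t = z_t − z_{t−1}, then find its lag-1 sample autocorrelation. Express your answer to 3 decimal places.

First differences Δz: 1, 5, 3, 3, 1, 4, 4, 1, 3
Mean of differences = 2.7778
Numerator Σ(Δz_t−Δz̄)(Δz_{t+1}−Δz̄) = -7.0494
Denominator Σ(Δz_t−Δz̄)² = 17.5556
r_1(Δz) = -7.0494 / 17.5556 = -0.402

-0.402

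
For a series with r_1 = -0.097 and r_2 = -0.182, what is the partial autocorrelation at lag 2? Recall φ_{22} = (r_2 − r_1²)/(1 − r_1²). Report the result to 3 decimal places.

-0.193

φ_{22} = (r_2 − r_1²) / (1 − r_1²)
r_1² = (-0.097)² = 0.009409
Numerator = -0.182 − 0.0094 = -0.1914; denominator = 1 − 0.0094 = 0.9906
φ_{22} = -0.1914 / 0.9906 = -0.193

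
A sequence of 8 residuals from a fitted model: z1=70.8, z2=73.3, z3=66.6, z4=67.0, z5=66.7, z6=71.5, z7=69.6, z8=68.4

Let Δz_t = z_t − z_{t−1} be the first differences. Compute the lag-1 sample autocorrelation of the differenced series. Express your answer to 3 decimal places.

-0.371

First differences Δz: 2.5, -6.7, 0.4, -0.3, 4.8, -1.9, -1.2
Mean of differences = -0.3429
Numerator Σ(Δz_t−Δz̄)(Δz_{t+1}−Δz̄) = -29.2161
Denominator Σ(Δz_t−Δz̄)² = 78.6571
r_1(Δz) = -29.2161 / 78.6571 = -0.371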